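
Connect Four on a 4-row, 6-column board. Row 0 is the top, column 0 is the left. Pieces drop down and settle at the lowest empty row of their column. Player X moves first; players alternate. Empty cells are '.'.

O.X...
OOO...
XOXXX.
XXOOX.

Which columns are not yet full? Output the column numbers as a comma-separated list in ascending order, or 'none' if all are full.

col 0: top cell = 'O' → FULL
col 1: top cell = '.' → open
col 2: top cell = 'X' → FULL
col 3: top cell = '.' → open
col 4: top cell = '.' → open
col 5: top cell = '.' → open

Answer: 1,3,4,5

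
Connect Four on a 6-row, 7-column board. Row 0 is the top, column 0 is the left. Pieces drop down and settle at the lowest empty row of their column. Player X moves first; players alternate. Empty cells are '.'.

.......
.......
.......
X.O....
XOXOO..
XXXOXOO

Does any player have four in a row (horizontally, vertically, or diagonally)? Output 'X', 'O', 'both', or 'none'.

none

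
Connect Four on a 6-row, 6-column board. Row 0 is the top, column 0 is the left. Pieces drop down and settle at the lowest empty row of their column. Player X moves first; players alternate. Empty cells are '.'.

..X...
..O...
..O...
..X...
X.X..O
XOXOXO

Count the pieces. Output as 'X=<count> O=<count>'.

X=7 O=6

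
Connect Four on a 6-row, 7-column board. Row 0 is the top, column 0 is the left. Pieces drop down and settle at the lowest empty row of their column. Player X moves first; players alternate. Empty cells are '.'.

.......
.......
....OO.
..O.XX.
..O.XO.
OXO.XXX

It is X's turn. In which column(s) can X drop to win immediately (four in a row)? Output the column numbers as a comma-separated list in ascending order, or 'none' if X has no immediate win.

Answer: 3

Derivation:
col 0: drop X → no win
col 1: drop X → no win
col 2: drop X → no win
col 3: drop X → WIN!
col 4: drop X → no win
col 5: drop X → no win
col 6: drop X → no win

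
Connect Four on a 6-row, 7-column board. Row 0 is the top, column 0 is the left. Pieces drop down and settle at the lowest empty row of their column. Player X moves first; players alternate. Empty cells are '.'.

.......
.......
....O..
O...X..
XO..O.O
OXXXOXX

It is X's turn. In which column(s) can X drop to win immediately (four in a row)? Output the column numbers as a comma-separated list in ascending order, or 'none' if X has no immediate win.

col 0: drop X → no win
col 1: drop X → no win
col 2: drop X → no win
col 3: drop X → no win
col 4: drop X → no win
col 5: drop X → no win
col 6: drop X → no win

Answer: none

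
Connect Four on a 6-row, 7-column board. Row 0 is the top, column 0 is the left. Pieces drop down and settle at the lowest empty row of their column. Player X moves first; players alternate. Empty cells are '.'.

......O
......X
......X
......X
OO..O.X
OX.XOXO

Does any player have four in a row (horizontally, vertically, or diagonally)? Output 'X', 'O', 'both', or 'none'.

X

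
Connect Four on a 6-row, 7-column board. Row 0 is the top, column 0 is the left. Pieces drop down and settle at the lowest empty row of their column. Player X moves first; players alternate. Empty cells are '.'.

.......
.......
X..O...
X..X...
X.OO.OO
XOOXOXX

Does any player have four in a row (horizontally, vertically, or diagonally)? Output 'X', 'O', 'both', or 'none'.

X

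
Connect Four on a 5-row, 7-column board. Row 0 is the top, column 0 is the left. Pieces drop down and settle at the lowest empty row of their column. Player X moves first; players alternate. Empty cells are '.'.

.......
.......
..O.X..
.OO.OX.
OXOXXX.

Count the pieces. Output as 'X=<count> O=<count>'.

X=6 O=6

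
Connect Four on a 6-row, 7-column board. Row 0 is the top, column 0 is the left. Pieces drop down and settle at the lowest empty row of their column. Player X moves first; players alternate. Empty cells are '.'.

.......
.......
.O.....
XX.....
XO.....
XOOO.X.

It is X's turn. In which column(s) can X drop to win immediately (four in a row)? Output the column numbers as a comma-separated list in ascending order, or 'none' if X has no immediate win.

Answer: 0

Derivation:
col 0: drop X → WIN!
col 1: drop X → no win
col 2: drop X → no win
col 3: drop X → no win
col 4: drop X → no win
col 5: drop X → no win
col 6: drop X → no win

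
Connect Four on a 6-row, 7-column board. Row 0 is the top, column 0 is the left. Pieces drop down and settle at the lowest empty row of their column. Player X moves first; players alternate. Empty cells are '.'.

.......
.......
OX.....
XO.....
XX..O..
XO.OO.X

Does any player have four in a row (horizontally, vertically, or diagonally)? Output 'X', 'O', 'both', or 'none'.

none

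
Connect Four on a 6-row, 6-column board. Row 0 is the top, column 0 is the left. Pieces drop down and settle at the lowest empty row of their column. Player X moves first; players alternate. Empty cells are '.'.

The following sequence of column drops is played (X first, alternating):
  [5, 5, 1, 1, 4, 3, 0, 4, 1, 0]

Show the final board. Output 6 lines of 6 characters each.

Answer: ......
......
......
.X....
OO..OO
XX.OXX

Derivation:
Move 1: X drops in col 5, lands at row 5
Move 2: O drops in col 5, lands at row 4
Move 3: X drops in col 1, lands at row 5
Move 4: O drops in col 1, lands at row 4
Move 5: X drops in col 4, lands at row 5
Move 6: O drops in col 3, lands at row 5
Move 7: X drops in col 0, lands at row 5
Move 8: O drops in col 4, lands at row 4
Move 9: X drops in col 1, lands at row 3
Move 10: O drops in col 0, lands at row 4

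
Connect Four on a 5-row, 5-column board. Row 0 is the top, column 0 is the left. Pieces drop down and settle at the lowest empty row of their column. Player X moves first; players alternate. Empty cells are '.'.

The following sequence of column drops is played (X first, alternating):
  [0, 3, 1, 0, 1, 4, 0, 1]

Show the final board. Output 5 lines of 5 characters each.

Move 1: X drops in col 0, lands at row 4
Move 2: O drops in col 3, lands at row 4
Move 3: X drops in col 1, lands at row 4
Move 4: O drops in col 0, lands at row 3
Move 5: X drops in col 1, lands at row 3
Move 6: O drops in col 4, lands at row 4
Move 7: X drops in col 0, lands at row 2
Move 8: O drops in col 1, lands at row 2

Answer: .....
.....
XO...
OX...
XX.OO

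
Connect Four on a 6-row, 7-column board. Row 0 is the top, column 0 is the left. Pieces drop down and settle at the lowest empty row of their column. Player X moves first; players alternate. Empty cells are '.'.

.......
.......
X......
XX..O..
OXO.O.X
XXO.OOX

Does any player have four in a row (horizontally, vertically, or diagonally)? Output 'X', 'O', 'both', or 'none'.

none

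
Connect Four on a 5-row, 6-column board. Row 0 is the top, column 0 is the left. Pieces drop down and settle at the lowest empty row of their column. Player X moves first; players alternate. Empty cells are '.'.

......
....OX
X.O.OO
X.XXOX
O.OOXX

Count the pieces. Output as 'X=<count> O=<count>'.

X=8 O=8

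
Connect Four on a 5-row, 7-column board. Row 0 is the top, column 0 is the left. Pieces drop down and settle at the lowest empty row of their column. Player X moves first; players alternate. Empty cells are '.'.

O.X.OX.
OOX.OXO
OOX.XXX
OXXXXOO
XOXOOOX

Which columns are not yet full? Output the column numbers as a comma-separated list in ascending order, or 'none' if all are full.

Answer: 1,3,6

Derivation:
col 0: top cell = 'O' → FULL
col 1: top cell = '.' → open
col 2: top cell = 'X' → FULL
col 3: top cell = '.' → open
col 4: top cell = 'O' → FULL
col 5: top cell = 'X' → FULL
col 6: top cell = '.' → open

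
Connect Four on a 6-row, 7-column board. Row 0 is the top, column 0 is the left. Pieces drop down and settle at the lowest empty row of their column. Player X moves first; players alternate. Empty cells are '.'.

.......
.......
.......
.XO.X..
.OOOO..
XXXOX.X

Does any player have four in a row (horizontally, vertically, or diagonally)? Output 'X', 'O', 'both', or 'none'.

O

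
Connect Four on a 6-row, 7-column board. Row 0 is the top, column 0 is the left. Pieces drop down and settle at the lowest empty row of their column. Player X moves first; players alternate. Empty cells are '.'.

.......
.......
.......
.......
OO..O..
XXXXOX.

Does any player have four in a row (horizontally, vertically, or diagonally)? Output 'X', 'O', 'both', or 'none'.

X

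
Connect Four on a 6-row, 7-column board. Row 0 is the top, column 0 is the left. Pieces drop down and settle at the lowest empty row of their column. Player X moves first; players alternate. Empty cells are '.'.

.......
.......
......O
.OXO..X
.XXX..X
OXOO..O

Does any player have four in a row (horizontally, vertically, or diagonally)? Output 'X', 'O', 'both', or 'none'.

none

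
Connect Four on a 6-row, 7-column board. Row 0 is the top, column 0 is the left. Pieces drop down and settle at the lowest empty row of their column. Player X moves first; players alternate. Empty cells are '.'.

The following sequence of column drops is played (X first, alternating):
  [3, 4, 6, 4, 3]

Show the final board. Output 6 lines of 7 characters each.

Move 1: X drops in col 3, lands at row 5
Move 2: O drops in col 4, lands at row 5
Move 3: X drops in col 6, lands at row 5
Move 4: O drops in col 4, lands at row 4
Move 5: X drops in col 3, lands at row 4

Answer: .......
.......
.......
.......
...XO..
...XO.X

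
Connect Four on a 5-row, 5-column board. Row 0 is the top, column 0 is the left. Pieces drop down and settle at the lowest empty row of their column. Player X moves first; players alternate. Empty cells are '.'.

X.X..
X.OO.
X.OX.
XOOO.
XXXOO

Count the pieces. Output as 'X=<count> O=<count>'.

X=9 O=8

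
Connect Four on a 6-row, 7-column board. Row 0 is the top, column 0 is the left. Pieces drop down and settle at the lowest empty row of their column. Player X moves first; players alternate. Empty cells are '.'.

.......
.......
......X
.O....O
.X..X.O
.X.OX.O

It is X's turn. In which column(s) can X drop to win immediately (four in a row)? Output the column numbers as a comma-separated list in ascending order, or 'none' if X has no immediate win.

col 0: drop X → no win
col 1: drop X → no win
col 2: drop X → no win
col 3: drop X → no win
col 4: drop X → no win
col 5: drop X → no win
col 6: drop X → no win

Answer: none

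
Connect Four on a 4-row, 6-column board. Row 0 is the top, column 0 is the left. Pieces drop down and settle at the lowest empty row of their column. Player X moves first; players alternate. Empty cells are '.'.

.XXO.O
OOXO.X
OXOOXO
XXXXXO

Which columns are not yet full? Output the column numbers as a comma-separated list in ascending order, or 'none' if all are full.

Answer: 0,4

Derivation:
col 0: top cell = '.' → open
col 1: top cell = 'X' → FULL
col 2: top cell = 'X' → FULL
col 3: top cell = 'O' → FULL
col 4: top cell = '.' → open
col 5: top cell = 'O' → FULL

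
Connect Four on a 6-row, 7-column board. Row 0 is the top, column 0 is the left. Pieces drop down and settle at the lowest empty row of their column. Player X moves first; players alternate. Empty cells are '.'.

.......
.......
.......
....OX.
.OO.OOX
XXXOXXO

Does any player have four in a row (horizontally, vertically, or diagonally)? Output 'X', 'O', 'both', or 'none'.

none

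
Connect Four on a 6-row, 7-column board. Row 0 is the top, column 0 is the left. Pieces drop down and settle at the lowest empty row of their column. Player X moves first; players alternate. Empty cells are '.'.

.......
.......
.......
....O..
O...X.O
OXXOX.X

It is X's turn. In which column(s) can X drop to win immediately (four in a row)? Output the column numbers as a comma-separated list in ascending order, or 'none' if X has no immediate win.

Answer: none

Derivation:
col 0: drop X → no win
col 1: drop X → no win
col 2: drop X → no win
col 3: drop X → no win
col 4: drop X → no win
col 5: drop X → no win
col 6: drop X → no win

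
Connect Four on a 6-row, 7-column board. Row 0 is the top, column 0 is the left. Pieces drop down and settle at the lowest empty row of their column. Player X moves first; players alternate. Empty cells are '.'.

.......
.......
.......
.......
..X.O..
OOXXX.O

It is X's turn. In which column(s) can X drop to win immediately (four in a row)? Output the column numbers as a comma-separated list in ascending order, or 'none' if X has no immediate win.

col 0: drop X → no win
col 1: drop X → no win
col 2: drop X → no win
col 3: drop X → no win
col 4: drop X → no win
col 5: drop X → WIN!
col 6: drop X → no win

Answer: 5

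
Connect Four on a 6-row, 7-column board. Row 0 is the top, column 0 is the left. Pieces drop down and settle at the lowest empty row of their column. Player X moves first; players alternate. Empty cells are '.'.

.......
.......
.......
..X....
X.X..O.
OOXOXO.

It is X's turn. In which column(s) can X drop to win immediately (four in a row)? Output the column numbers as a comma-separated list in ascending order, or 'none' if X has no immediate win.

col 0: drop X → no win
col 1: drop X → no win
col 2: drop X → WIN!
col 3: drop X → no win
col 4: drop X → no win
col 5: drop X → no win
col 6: drop X → no win

Answer: 2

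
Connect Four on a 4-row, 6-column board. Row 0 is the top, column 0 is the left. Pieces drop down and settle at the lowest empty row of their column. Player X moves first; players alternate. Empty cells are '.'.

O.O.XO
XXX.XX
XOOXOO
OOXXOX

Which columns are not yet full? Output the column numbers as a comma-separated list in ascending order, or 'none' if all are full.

Answer: 1,3

Derivation:
col 0: top cell = 'O' → FULL
col 1: top cell = '.' → open
col 2: top cell = 'O' → FULL
col 3: top cell = '.' → open
col 4: top cell = 'X' → FULL
col 5: top cell = 'O' → FULL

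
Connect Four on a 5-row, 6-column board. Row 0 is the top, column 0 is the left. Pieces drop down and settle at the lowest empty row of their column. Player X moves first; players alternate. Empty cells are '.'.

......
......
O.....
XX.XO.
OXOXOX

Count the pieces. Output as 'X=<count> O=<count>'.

X=6 O=5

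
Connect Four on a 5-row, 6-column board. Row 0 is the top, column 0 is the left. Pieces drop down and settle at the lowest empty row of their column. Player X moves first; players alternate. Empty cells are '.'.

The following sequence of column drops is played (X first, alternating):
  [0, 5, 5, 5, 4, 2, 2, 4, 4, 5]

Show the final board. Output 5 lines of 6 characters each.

Move 1: X drops in col 0, lands at row 4
Move 2: O drops in col 5, lands at row 4
Move 3: X drops in col 5, lands at row 3
Move 4: O drops in col 5, lands at row 2
Move 5: X drops in col 4, lands at row 4
Move 6: O drops in col 2, lands at row 4
Move 7: X drops in col 2, lands at row 3
Move 8: O drops in col 4, lands at row 3
Move 9: X drops in col 4, lands at row 2
Move 10: O drops in col 5, lands at row 1

Answer: ......
.....O
....XO
..X.OX
X.O.XO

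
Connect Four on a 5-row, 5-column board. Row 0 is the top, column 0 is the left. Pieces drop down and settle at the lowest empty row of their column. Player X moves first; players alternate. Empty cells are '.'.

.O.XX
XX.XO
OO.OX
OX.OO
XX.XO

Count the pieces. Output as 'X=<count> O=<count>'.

X=10 O=9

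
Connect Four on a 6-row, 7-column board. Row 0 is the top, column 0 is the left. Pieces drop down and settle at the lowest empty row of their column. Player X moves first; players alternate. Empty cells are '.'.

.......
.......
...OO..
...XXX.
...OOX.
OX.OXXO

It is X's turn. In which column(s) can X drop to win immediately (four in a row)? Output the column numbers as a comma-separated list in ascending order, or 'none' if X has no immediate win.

col 0: drop X → no win
col 1: drop X → no win
col 2: drop X → no win
col 3: drop X → no win
col 4: drop X → no win
col 5: drop X → WIN!
col 6: drop X → no win

Answer: 5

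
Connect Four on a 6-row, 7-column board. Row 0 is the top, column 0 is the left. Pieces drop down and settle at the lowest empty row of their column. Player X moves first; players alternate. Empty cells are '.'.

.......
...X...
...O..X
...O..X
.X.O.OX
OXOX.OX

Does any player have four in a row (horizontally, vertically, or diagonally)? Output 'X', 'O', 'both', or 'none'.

X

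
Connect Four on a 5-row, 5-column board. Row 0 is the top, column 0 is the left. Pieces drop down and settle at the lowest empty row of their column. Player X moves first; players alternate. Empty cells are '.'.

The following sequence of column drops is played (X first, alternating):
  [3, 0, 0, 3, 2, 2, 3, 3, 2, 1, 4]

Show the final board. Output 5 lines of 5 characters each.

Answer: .....
...O.
..XX.
X.OO.
OOXXX

Derivation:
Move 1: X drops in col 3, lands at row 4
Move 2: O drops in col 0, lands at row 4
Move 3: X drops in col 0, lands at row 3
Move 4: O drops in col 3, lands at row 3
Move 5: X drops in col 2, lands at row 4
Move 6: O drops in col 2, lands at row 3
Move 7: X drops in col 3, lands at row 2
Move 8: O drops in col 3, lands at row 1
Move 9: X drops in col 2, lands at row 2
Move 10: O drops in col 1, lands at row 4
Move 11: X drops in col 4, lands at row 4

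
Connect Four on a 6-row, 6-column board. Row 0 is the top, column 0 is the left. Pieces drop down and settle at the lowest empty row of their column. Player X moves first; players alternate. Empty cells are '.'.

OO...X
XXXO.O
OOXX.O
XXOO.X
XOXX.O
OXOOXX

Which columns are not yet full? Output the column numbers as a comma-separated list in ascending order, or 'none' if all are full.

col 0: top cell = 'O' → FULL
col 1: top cell = 'O' → FULL
col 2: top cell = '.' → open
col 3: top cell = '.' → open
col 4: top cell = '.' → open
col 5: top cell = 'X' → FULL

Answer: 2,3,4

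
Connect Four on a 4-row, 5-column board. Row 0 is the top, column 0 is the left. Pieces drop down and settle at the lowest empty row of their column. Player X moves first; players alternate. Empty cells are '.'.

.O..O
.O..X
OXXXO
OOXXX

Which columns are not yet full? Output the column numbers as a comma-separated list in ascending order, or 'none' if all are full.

Answer: 0,2,3

Derivation:
col 0: top cell = '.' → open
col 1: top cell = 'O' → FULL
col 2: top cell = '.' → open
col 3: top cell = '.' → open
col 4: top cell = 'O' → FULL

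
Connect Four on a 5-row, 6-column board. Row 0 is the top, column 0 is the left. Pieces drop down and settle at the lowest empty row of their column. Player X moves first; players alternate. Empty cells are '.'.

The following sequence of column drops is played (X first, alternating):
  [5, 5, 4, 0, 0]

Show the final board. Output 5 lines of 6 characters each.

Move 1: X drops in col 5, lands at row 4
Move 2: O drops in col 5, lands at row 3
Move 3: X drops in col 4, lands at row 4
Move 4: O drops in col 0, lands at row 4
Move 5: X drops in col 0, lands at row 3

Answer: ......
......
......
X....O
O...XX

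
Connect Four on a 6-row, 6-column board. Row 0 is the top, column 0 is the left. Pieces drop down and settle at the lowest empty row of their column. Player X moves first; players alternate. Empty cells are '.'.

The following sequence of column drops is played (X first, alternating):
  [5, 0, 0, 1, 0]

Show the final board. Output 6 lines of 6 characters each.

Move 1: X drops in col 5, lands at row 5
Move 2: O drops in col 0, lands at row 5
Move 3: X drops in col 0, lands at row 4
Move 4: O drops in col 1, lands at row 5
Move 5: X drops in col 0, lands at row 3

Answer: ......
......
......
X.....
X.....
OO...X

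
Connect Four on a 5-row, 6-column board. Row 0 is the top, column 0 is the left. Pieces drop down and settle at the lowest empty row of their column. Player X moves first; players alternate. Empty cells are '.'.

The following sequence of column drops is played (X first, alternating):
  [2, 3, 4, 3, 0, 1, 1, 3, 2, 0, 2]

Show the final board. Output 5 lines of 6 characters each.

Move 1: X drops in col 2, lands at row 4
Move 2: O drops in col 3, lands at row 4
Move 3: X drops in col 4, lands at row 4
Move 4: O drops in col 3, lands at row 3
Move 5: X drops in col 0, lands at row 4
Move 6: O drops in col 1, lands at row 4
Move 7: X drops in col 1, lands at row 3
Move 8: O drops in col 3, lands at row 2
Move 9: X drops in col 2, lands at row 3
Move 10: O drops in col 0, lands at row 3
Move 11: X drops in col 2, lands at row 2

Answer: ......
......
..XO..
OXXO..
XOXOX.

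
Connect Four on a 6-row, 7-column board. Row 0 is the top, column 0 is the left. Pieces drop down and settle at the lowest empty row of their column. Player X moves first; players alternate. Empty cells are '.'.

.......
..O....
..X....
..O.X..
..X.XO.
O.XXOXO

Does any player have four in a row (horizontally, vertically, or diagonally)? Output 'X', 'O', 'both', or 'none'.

none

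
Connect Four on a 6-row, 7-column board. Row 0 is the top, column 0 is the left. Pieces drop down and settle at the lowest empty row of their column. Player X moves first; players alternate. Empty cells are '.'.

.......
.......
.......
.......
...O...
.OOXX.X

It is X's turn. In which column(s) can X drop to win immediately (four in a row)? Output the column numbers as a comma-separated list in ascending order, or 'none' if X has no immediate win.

col 0: drop X → no win
col 1: drop X → no win
col 2: drop X → no win
col 3: drop X → no win
col 4: drop X → no win
col 5: drop X → WIN!
col 6: drop X → no win

Answer: 5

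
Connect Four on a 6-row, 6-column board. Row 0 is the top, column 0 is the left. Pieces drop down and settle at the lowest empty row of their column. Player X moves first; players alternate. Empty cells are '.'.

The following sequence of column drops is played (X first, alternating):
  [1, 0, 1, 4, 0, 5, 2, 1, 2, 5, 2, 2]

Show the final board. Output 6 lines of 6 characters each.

Move 1: X drops in col 1, lands at row 5
Move 2: O drops in col 0, lands at row 5
Move 3: X drops in col 1, lands at row 4
Move 4: O drops in col 4, lands at row 5
Move 5: X drops in col 0, lands at row 4
Move 6: O drops in col 5, lands at row 5
Move 7: X drops in col 2, lands at row 5
Move 8: O drops in col 1, lands at row 3
Move 9: X drops in col 2, lands at row 4
Move 10: O drops in col 5, lands at row 4
Move 11: X drops in col 2, lands at row 3
Move 12: O drops in col 2, lands at row 2

Answer: ......
......
..O...
.OX...
XXX..O
OXX.OO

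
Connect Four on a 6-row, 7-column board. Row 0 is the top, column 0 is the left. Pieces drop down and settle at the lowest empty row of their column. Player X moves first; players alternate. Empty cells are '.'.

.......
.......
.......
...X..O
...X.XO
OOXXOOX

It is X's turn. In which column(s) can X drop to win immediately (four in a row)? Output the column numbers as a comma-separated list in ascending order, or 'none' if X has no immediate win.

col 0: drop X → no win
col 1: drop X → no win
col 2: drop X → no win
col 3: drop X → WIN!
col 4: drop X → no win
col 5: drop X → no win
col 6: drop X → no win

Answer: 3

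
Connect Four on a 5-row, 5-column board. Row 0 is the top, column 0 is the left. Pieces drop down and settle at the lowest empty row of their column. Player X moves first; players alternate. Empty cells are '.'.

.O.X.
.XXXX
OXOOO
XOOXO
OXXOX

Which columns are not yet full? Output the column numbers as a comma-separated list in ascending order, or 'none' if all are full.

Answer: 0,2,4

Derivation:
col 0: top cell = '.' → open
col 1: top cell = 'O' → FULL
col 2: top cell = '.' → open
col 3: top cell = 'X' → FULL
col 4: top cell = '.' → open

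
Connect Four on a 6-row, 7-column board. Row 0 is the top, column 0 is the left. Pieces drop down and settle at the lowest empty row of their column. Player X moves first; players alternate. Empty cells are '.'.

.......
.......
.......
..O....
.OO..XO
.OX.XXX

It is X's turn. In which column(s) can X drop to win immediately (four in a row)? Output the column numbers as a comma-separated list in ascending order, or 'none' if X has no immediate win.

Answer: 3

Derivation:
col 0: drop X → no win
col 1: drop X → no win
col 2: drop X → no win
col 3: drop X → WIN!
col 4: drop X → no win
col 5: drop X → no win
col 6: drop X → no win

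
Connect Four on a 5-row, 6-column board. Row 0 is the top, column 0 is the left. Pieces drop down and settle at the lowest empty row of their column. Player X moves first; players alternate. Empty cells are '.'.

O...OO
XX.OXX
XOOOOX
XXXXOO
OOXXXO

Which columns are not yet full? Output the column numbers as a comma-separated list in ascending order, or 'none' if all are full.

Answer: 1,2,3

Derivation:
col 0: top cell = 'O' → FULL
col 1: top cell = '.' → open
col 2: top cell = '.' → open
col 3: top cell = '.' → open
col 4: top cell = 'O' → FULL
col 5: top cell = 'O' → FULL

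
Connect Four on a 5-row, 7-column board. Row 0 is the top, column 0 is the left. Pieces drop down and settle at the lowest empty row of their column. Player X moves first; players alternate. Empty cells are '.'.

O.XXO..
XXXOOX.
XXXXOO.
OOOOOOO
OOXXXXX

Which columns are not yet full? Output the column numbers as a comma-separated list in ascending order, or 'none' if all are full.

col 0: top cell = 'O' → FULL
col 1: top cell = '.' → open
col 2: top cell = 'X' → FULL
col 3: top cell = 'X' → FULL
col 4: top cell = 'O' → FULL
col 5: top cell = '.' → open
col 6: top cell = '.' → open

Answer: 1,5,6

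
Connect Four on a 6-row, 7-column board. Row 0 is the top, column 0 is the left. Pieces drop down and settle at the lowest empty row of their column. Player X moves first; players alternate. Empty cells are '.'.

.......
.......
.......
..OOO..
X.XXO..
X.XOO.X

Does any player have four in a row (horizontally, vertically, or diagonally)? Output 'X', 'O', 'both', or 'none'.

none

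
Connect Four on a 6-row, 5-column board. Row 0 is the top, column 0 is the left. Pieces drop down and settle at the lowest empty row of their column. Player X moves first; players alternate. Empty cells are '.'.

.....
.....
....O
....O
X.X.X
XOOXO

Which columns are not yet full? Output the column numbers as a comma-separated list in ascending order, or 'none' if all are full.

Answer: 0,1,2,3,4

Derivation:
col 0: top cell = '.' → open
col 1: top cell = '.' → open
col 2: top cell = '.' → open
col 3: top cell = '.' → open
col 4: top cell = '.' → open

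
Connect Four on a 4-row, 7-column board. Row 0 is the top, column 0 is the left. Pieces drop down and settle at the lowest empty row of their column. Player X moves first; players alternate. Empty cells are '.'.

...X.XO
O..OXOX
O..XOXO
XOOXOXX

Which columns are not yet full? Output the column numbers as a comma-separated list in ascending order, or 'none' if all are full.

Answer: 0,1,2,4

Derivation:
col 0: top cell = '.' → open
col 1: top cell = '.' → open
col 2: top cell = '.' → open
col 3: top cell = 'X' → FULL
col 4: top cell = '.' → open
col 5: top cell = 'X' → FULL
col 6: top cell = 'O' → FULL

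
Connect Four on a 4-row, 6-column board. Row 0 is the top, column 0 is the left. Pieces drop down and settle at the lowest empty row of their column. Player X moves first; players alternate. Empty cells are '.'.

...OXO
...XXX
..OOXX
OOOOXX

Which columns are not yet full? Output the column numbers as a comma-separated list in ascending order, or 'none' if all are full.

Answer: 0,1,2

Derivation:
col 0: top cell = '.' → open
col 1: top cell = '.' → open
col 2: top cell = '.' → open
col 3: top cell = 'O' → FULL
col 4: top cell = 'X' → FULL
col 5: top cell = 'O' → FULL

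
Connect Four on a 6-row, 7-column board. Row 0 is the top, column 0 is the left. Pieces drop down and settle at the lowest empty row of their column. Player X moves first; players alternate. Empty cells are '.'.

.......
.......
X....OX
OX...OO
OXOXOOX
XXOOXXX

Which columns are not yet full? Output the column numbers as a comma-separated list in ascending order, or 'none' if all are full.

col 0: top cell = '.' → open
col 1: top cell = '.' → open
col 2: top cell = '.' → open
col 3: top cell = '.' → open
col 4: top cell = '.' → open
col 5: top cell = '.' → open
col 6: top cell = '.' → open

Answer: 0,1,2,3,4,5,6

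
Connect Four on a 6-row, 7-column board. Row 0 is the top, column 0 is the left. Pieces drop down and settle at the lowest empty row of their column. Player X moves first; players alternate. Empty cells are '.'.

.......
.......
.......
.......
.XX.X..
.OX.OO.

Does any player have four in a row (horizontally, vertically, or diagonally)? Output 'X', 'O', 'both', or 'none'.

none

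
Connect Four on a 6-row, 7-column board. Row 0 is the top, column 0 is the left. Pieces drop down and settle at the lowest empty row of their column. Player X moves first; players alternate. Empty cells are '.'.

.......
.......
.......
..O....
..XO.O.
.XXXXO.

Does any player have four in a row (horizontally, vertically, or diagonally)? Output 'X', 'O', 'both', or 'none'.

X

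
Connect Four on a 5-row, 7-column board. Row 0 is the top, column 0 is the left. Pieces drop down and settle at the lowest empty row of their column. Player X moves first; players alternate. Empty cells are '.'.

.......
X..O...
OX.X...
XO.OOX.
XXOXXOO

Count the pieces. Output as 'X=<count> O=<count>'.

X=9 O=8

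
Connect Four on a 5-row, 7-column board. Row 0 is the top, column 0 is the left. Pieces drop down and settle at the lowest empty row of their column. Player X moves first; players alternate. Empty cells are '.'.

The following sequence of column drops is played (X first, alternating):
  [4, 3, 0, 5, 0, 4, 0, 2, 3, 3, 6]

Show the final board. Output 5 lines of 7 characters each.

Move 1: X drops in col 4, lands at row 4
Move 2: O drops in col 3, lands at row 4
Move 3: X drops in col 0, lands at row 4
Move 4: O drops in col 5, lands at row 4
Move 5: X drops in col 0, lands at row 3
Move 6: O drops in col 4, lands at row 3
Move 7: X drops in col 0, lands at row 2
Move 8: O drops in col 2, lands at row 4
Move 9: X drops in col 3, lands at row 3
Move 10: O drops in col 3, lands at row 2
Move 11: X drops in col 6, lands at row 4

Answer: .......
.......
X..O...
X..XO..
X.OOXOX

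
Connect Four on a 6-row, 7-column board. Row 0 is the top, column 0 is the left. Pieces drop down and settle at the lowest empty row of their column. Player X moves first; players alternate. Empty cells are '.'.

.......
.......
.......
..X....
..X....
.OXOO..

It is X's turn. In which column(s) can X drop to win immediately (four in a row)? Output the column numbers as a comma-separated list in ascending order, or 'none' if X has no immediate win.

col 0: drop X → no win
col 1: drop X → no win
col 2: drop X → WIN!
col 3: drop X → no win
col 4: drop X → no win
col 5: drop X → no win
col 6: drop X → no win

Answer: 2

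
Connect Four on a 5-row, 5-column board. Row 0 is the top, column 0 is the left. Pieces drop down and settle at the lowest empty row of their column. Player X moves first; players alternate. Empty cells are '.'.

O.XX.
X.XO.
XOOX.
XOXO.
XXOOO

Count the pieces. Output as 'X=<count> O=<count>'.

X=10 O=9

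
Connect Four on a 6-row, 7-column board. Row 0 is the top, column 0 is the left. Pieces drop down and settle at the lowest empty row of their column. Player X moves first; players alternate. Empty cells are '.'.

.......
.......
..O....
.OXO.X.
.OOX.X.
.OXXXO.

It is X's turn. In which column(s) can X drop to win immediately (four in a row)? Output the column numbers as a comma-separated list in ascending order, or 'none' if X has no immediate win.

col 0: drop X → no win
col 1: drop X → WIN!
col 2: drop X → no win
col 3: drop X → no win
col 4: drop X → no win
col 5: drop X → no win
col 6: drop X → no win

Answer: 1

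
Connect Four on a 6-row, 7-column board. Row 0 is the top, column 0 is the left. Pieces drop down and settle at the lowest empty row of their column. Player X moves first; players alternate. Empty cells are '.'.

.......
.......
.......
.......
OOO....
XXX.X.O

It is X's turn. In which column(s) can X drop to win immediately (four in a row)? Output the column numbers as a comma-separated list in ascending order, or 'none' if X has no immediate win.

col 0: drop X → no win
col 1: drop X → no win
col 2: drop X → no win
col 3: drop X → WIN!
col 4: drop X → no win
col 5: drop X → no win
col 6: drop X → no win

Answer: 3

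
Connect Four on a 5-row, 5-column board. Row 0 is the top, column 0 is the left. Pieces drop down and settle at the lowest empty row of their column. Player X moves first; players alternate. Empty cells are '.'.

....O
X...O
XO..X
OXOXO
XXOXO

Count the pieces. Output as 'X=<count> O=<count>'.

X=8 O=8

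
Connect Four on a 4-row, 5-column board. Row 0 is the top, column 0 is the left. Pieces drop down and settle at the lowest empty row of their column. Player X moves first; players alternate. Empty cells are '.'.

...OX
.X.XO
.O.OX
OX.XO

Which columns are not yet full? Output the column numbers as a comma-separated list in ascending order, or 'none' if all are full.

Answer: 0,1,2

Derivation:
col 0: top cell = '.' → open
col 1: top cell = '.' → open
col 2: top cell = '.' → open
col 3: top cell = 'O' → FULL
col 4: top cell = 'X' → FULL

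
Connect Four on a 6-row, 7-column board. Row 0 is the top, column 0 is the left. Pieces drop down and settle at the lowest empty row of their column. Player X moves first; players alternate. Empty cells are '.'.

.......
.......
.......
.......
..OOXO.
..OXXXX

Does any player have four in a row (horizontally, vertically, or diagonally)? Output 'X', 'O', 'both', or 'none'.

X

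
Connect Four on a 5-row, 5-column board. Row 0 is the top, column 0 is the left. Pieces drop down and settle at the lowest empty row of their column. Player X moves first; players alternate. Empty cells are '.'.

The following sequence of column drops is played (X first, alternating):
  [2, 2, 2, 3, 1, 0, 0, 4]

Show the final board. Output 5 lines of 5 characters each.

Move 1: X drops in col 2, lands at row 4
Move 2: O drops in col 2, lands at row 3
Move 3: X drops in col 2, lands at row 2
Move 4: O drops in col 3, lands at row 4
Move 5: X drops in col 1, lands at row 4
Move 6: O drops in col 0, lands at row 4
Move 7: X drops in col 0, lands at row 3
Move 8: O drops in col 4, lands at row 4

Answer: .....
.....
..X..
X.O..
OXXOO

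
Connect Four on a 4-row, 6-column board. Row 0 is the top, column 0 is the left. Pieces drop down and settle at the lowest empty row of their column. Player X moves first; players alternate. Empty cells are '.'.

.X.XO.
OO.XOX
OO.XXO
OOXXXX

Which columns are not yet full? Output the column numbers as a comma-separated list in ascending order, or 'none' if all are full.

Answer: 0,2,5

Derivation:
col 0: top cell = '.' → open
col 1: top cell = 'X' → FULL
col 2: top cell = '.' → open
col 3: top cell = 'X' → FULL
col 4: top cell = 'O' → FULL
col 5: top cell = '.' → open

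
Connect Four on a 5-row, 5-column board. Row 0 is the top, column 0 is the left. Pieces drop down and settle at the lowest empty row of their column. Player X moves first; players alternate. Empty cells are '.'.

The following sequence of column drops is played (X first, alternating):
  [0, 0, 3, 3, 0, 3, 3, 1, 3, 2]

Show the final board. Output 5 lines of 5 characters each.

Answer: ...X.
...X.
X..O.
O..O.
XOOX.

Derivation:
Move 1: X drops in col 0, lands at row 4
Move 2: O drops in col 0, lands at row 3
Move 3: X drops in col 3, lands at row 4
Move 4: O drops in col 3, lands at row 3
Move 5: X drops in col 0, lands at row 2
Move 6: O drops in col 3, lands at row 2
Move 7: X drops in col 3, lands at row 1
Move 8: O drops in col 1, lands at row 4
Move 9: X drops in col 3, lands at row 0
Move 10: O drops in col 2, lands at row 4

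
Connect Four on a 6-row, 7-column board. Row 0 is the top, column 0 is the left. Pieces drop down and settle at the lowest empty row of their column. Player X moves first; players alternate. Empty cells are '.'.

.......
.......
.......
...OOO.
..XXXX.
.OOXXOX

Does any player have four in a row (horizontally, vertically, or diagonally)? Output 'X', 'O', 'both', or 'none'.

X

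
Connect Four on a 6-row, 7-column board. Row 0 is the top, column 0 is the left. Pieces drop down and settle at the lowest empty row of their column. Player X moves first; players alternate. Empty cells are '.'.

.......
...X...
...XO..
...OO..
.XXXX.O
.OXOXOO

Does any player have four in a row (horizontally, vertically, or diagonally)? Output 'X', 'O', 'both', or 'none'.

X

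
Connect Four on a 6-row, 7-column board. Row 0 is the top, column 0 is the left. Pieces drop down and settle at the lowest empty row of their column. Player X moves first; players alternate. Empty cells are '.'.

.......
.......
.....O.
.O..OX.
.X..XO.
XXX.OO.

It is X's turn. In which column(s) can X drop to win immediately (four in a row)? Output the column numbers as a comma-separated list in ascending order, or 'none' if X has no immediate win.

Answer: 3

Derivation:
col 0: drop X → no win
col 1: drop X → no win
col 2: drop X → no win
col 3: drop X → WIN!
col 4: drop X → no win
col 5: drop X → no win
col 6: drop X → no win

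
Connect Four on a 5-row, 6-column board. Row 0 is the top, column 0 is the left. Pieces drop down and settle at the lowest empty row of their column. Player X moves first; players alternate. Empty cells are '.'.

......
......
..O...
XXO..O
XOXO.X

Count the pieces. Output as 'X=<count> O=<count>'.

X=5 O=5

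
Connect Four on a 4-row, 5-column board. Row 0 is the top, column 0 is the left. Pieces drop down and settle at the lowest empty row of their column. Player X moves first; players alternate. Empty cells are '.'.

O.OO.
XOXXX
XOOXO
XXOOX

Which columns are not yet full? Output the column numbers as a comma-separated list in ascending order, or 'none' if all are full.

col 0: top cell = 'O' → FULL
col 1: top cell = '.' → open
col 2: top cell = 'O' → FULL
col 3: top cell = 'O' → FULL
col 4: top cell = '.' → open

Answer: 1,4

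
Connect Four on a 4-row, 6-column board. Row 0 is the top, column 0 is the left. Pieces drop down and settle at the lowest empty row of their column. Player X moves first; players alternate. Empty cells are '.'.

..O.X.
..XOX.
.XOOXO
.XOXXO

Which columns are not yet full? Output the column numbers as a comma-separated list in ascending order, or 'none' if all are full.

col 0: top cell = '.' → open
col 1: top cell = '.' → open
col 2: top cell = 'O' → FULL
col 3: top cell = '.' → open
col 4: top cell = 'X' → FULL
col 5: top cell = '.' → open

Answer: 0,1,3,5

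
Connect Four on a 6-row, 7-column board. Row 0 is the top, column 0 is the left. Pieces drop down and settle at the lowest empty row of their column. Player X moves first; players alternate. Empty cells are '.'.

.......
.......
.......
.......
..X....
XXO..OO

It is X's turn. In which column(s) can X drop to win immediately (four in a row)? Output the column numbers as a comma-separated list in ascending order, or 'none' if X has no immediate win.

col 0: drop X → no win
col 1: drop X → no win
col 2: drop X → no win
col 3: drop X → no win
col 4: drop X → no win
col 5: drop X → no win
col 6: drop X → no win

Answer: none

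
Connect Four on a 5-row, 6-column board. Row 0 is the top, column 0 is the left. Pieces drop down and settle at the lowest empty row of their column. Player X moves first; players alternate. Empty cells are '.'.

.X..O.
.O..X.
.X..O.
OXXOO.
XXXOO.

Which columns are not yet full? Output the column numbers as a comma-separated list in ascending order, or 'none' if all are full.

col 0: top cell = '.' → open
col 1: top cell = 'X' → FULL
col 2: top cell = '.' → open
col 3: top cell = '.' → open
col 4: top cell = 'O' → FULL
col 5: top cell = '.' → open

Answer: 0,2,3,5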